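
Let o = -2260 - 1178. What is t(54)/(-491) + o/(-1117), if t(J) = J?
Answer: 1627740/548447 ≈ 2.9679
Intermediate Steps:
o = -3438
t(54)/(-491) + o/(-1117) = 54/(-491) - 3438/(-1117) = 54*(-1/491) - 3438*(-1/1117) = -54/491 + 3438/1117 = 1627740/548447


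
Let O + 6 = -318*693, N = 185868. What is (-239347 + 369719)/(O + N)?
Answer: -32593/8628 ≈ -3.7776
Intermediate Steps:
O = -220380 (O = -6 - 318*693 = -6 - 220374 = -220380)
(-239347 + 369719)/(O + N) = (-239347 + 369719)/(-220380 + 185868) = 130372/(-34512) = 130372*(-1/34512) = -32593/8628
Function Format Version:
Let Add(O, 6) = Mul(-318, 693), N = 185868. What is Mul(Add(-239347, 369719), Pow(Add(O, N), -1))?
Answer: Rational(-32593, 8628) ≈ -3.7776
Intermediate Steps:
O = -220380 (O = Add(-6, Mul(-318, 693)) = Add(-6, -220374) = -220380)
Mul(Add(-239347, 369719), Pow(Add(O, N), -1)) = Mul(Add(-239347, 369719), Pow(Add(-220380, 185868), -1)) = Mul(130372, Pow(-34512, -1)) = Mul(130372, Rational(-1, 34512)) = Rational(-32593, 8628)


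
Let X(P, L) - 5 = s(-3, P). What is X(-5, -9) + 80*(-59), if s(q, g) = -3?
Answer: -4718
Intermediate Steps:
X(P, L) = 2 (X(P, L) = 5 - 3 = 2)
X(-5, -9) + 80*(-59) = 2 + 80*(-59) = 2 - 4720 = -4718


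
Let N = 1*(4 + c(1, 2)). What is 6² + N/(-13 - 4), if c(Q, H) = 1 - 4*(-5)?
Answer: 587/17 ≈ 34.529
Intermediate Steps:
c(Q, H) = 21 (c(Q, H) = 1 + 20 = 21)
N = 25 (N = 1*(4 + 21) = 1*25 = 25)
6² + N/(-13 - 4) = 6² + 25/(-13 - 4) = 36 + 25/(-17) = 36 - 1/17*25 = 36 - 25/17 = 587/17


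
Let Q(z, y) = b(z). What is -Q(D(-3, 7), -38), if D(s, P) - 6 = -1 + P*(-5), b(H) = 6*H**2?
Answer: -5400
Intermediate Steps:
D(s, P) = 5 - 5*P (D(s, P) = 6 + (-1 + P*(-5)) = 6 + (-1 - 5*P) = 5 - 5*P)
Q(z, y) = 6*z**2
-Q(D(-3, 7), -38) = -6*(5 - 5*7)**2 = -6*(5 - 35)**2 = -6*(-30)**2 = -6*900 = -1*5400 = -5400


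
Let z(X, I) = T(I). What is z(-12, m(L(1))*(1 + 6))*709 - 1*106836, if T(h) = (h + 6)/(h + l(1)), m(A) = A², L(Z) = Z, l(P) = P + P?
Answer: -952307/9 ≈ -1.0581e+5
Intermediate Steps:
l(P) = 2*P
T(h) = (6 + h)/(2 + h) (T(h) = (h + 6)/(h + 2*1) = (6 + h)/(h + 2) = (6 + h)/(2 + h))
z(X, I) = (6 + I)/(2 + I)
z(-12, m(L(1))*(1 + 6))*709 - 1*106836 = ((6 + 1²*(1 + 6))/(2 + 1²*(1 + 6)))*709 - 1*106836 = ((6 + 1*7)/(2 + 1*7))*709 - 106836 = ((6 + 7)/(2 + 7))*709 - 106836 = (13/9)*709 - 106836 = 9217/9 - 106836 = -952307/9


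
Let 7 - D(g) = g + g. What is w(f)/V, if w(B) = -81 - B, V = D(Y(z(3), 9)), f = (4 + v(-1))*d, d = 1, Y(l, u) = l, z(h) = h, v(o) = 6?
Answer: -91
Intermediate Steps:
D(g) = 7 - 2*g (D(g) = 7 - (g + g) = 7 - 2*g)
f = 10 (f = (4 + 6)*1 = 10*1 = 10)
V = 1 (V = 7 - 2*3 = 7 - 6 = 1)
w(f)/V = (-81 - 1*10)/1 = (-81 - 10)*1 = -91*1 = -91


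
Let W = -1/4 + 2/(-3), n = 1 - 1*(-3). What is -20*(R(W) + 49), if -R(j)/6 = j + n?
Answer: -610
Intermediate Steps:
n = 4 (n = 1 + 3 = 4)
W = -11/12 (W = -1*1/4 + 2*(-1/3) = -1/4 - 2/3 = -11/12 ≈ -0.91667)
R(j) = -24 - 6*j (R(j) = -6*(j + 4) = -6*(4 + j) = -24 - 6*j)
-20*(R(W) + 49) = -20*((-24 - 6*(-11/12)) + 49) = -20*((-24 + 11/2) + 49) = -20*(-37/2 + 49) = -20*61/2 = -610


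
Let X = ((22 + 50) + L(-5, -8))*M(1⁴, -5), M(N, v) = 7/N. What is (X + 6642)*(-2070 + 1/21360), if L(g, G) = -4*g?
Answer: -161075969957/10680 ≈ -1.5082e+7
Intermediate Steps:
X = 644 (X = ((22 + 50) - 4*(-5))*(7/(1⁴)) = (72 + 20)*(7/1) = 92*(7*1) = 92*7 = 644)
(X + 6642)*(-2070 + 1/21360) = (644 + 6642)*(-2070 + 1/21360) = 7286*(-2070 + 1/21360) = 7286*(-44215199/21360) = -161075969957/10680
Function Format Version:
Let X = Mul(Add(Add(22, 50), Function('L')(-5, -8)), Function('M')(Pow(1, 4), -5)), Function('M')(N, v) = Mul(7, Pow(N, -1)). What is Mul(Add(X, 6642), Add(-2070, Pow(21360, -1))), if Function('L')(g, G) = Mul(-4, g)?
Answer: Rational(-161075969957, 10680) ≈ -1.5082e+7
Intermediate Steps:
X = 644 (X = Mul(Add(Add(22, 50), Mul(-4, -5)), Mul(7, Pow(Pow(1, 4), -1))) = Mul(Add(72, 20), Mul(7, Pow(1, -1))) = Mul(92, Mul(7, 1)) = Mul(92, 7) = 644)
Mul(Add(X, 6642), Add(-2070, Pow(21360, -1))) = Mul(Add(644, 6642), Add(-2070, Pow(21360, -1))) = Mul(7286, Add(-2070, Rational(1, 21360))) = Mul(7286, Rational(-44215199, 21360)) = Rational(-161075969957, 10680)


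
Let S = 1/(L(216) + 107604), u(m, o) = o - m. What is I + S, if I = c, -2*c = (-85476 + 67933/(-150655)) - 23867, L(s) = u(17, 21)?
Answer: 886320695473447/16211683240 ≈ 54672.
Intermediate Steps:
L(s) = 4 (L(s) = 21 - 1*17 = 21 - 17 = 4)
c = 8236568799/150655 (c = -((-85476 + 67933/(-150655)) - 23867)/2 = -((-85476 + 67933*(-1/150655)) - 23867)/2 = -((-85476 - 67933/150655) - 23867)/2 = -(-12877454713/150655 - 23867)/2 = -½*(-16473137598/150655) = 8236568799/150655 ≈ 54672.)
S = 1/107608 (S = 1/(4 + 107604) = 1/107608 ≈ 9.2930e-6)
I = 8236568799/150655 ≈ 54672.
I + S = 8236568799/150655 + 1/107608 = 886320695473447/16211683240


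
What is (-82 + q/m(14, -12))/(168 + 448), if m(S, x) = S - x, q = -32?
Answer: -541/4004 ≈ -0.13511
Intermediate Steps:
(-82 + q/m(14, -12))/(168 + 448) = (-82 - 32/(14 - 1*(-12)))/(168 + 448) = (-82 - 32/(14 + 12))/616 = (-82 - 32/26)*(1/616) = (-82 - 32*1/26)*(1/616) = (-82 - 16/13)*(1/616) = -1082/13*1/616 = -541/4004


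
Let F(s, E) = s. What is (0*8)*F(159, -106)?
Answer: 0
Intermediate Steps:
(0*8)*F(159, -106) = (0*8)*159 = 0*159 = 0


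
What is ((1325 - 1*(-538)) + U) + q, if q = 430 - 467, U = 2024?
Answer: 3850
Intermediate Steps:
q = -37
((1325 - 1*(-538)) + U) + q = ((1325 - 1*(-538)) + 2024) - 37 = ((1325 + 538) + 2024) - 37 = (1863 + 2024) - 37 = 3887 - 37 = 3850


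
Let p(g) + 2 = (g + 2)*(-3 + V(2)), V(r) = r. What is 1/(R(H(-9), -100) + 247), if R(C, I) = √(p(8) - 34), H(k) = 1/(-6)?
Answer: 247/61055 - I*√46/61055 ≈ 0.0040455 - 0.00011109*I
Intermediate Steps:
H(k) = -⅙
p(g) = -4 - g (p(g) = -2 + (g + 2)*(-3 + 2) = -2 + (2 + g)*(-1) = -2 + (-2 - g) = -4 - g)
R(C, I) = I*√46 (R(C, I) = √((-4 - 1*8) - 34) = √((-4 - 8) - 34) = √(-12 - 34) = √(-46) = I*√46)
1/(R(H(-9), -100) + 247) = 1/(I*√46 + 247) = 1/(247 + I*√46)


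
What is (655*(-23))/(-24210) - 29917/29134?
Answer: -14269343/35266707 ≈ -0.40461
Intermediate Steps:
(655*(-23))/(-24210) - 29917/29134 = -15065*(-1/24210) - 29917*1/29134 = 3013/4842 - 29917/29134 = -14269343/35266707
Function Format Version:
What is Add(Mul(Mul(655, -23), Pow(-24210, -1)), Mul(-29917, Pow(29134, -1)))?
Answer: Rational(-14269343, 35266707) ≈ -0.40461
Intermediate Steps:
Add(Mul(Mul(655, -23), Pow(-24210, -1)), Mul(-29917, Pow(29134, -1))) = Add(Mul(-15065, Rational(-1, 24210)), Mul(-29917, Rational(1, 29134))) = Add(Rational(3013, 4842), Rational(-29917, 29134)) = Rational(-14269343, 35266707)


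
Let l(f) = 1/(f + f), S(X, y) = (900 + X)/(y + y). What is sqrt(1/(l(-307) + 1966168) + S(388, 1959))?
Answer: sqrt(1838649567454546693008630)/2364957988809 ≈ 0.57336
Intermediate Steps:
S(X, y) = (900 + X)/(2*y) (S(X, y) = (900 + X)/((2*y)) = (900 + X)*(1/(2*y)) = (900 + X)/(2*y))
l(f) = 1/(2*f)
sqrt(1/(l(-307) + 1966168) + S(388, 1959)) = sqrt(1/((1/2)/(-307) + 1966168) + (1/2)*(900 + 388)/1959) = sqrt(1/((1/2)*(-1/307) + 1966168) + (1/2)*(1/1959)*1288) = sqrt(1/(-1/614 + 1966168) + 644/1959) = sqrt(1/(1207227151/614) + 644/1959) = sqrt(614/1207227151 + 644/1959) = sqrt(777455488070/2364957988809) = sqrt(1838649567454546693008630)/2364957988809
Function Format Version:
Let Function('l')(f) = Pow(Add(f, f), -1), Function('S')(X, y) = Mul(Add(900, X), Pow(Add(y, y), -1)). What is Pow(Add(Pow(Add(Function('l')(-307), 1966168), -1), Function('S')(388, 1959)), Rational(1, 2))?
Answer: Mul(Rational(1, 2364957988809), Pow(1838649567454546693008630, Rational(1, 2))) ≈ 0.57336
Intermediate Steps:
Function('S')(X, y) = Mul(Rational(1, 2), Pow(y, -1), Add(900, X)) (Function('S')(X, y) = Mul(Add(900, X), Pow(Mul(2, y), -1)) = Mul(Add(900, X), Mul(Rational(1, 2), Pow(y, -1))) = Mul(Rational(1, 2), Pow(y, -1), Add(900, X)))
Function('l')(f) = Mul(Rational(1, 2), Pow(f, -1)) (Function('l')(f) = Pow(Mul(2, f), -1) = Mul(Rational(1, 2), Pow(f, -1)))
Pow(Add(Pow(Add(Function('l')(-307), 1966168), -1), Function('S')(388, 1959)), Rational(1, 2)) = Pow(Add(Pow(Add(Mul(Rational(1, 2), Pow(-307, -1)), 1966168), -1), Mul(Rational(1, 2), Pow(1959, -1), Add(900, 388))), Rational(1, 2)) = Pow(Add(Pow(Add(Mul(Rational(1, 2), Rational(-1, 307)), 1966168), -1), Mul(Rational(1, 2), Rational(1, 1959), 1288)), Rational(1, 2)) = Pow(Add(Pow(Add(Rational(-1, 614), 1966168), -1), Rational(644, 1959)), Rational(1, 2)) = Pow(Add(Pow(Rational(1207227151, 614), -1), Rational(644, 1959)), Rational(1, 2)) = Pow(Add(Rational(614, 1207227151), Rational(644, 1959)), Rational(1, 2)) = Pow(Rational(777455488070, 2364957988809), Rational(1, 2)) = Mul(Rational(1, 2364957988809), Pow(1838649567454546693008630, Rational(1, 2)))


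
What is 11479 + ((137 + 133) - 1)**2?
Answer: 83840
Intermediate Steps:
11479 + ((137 + 133) - 1)**2 = 11479 + (270 - 1)**2 = 11479 + 269**2 = 11479 + 72361 = 83840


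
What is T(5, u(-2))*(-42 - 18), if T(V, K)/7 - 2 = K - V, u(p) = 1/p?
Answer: 1470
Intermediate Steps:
T(V, K) = 14 - 7*V + 7*K (T(V, K) = 14 + 7*(K - V) = 14 + (-7*V + 7*K) = 14 - 7*V + 7*K)
T(5, u(-2))*(-42 - 18) = (14 - 7*5 + 7/(-2))*(-42 - 18) = (14 - 35 + 7*(-1/2))*(-60) = (14 - 35 - 7/2)*(-60) = -49/2*(-60) = 1470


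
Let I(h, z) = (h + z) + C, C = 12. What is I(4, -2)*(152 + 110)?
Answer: 3668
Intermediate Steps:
I(h, z) = 12 + h + z (I(h, z) = (h + z) + 12 = 12 + h + z)
I(4, -2)*(152 + 110) = (12 + 4 - 2)*(152 + 110) = 14*262 = 3668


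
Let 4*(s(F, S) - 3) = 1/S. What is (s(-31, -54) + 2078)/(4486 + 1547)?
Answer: 449495/1303128 ≈ 0.34494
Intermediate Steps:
s(F, S) = 3 + 1/(4*S)
(s(-31, -54) + 2078)/(4486 + 1547) = ((3 + (1/4)/(-54)) + 2078)/(4486 + 1547) = ((3 + (1/4)*(-1/54)) + 2078)/6033 = ((3 - 1/216) + 2078)*(1/6033) = (647/216 + 2078)*(1/6033) = (449495/216)*(1/6033) = 449495/1303128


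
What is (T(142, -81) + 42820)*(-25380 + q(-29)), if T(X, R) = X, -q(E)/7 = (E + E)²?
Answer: -2102044736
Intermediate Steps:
q(E) = -28*E² (q(E) = -7*(E + E)² = -7*4*E² = -28*E²)
(T(142, -81) + 42820)*(-25380 + q(-29)) = (142 + 42820)*(-25380 - 28*(-29)²) = 42962*(-25380 - 28*841) = 42962*(-25380 - 23548) = 42962*(-48928) = -2102044736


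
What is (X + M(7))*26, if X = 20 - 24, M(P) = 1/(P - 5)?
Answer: -91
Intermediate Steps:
M(P) = 1/(-5 + P)
X = -4
(X + M(7))*26 = (-4 + 1/(-5 + 7))*26 = (-4 + 1/2)*26 = (-4 + ½)*26 = -7/2*26 = -91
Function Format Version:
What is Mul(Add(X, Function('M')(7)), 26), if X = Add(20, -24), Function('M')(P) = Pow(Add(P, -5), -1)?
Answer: -91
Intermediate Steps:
Function('M')(P) = Pow(Add(-5, P), -1)
X = -4
Mul(Add(X, Function('M')(7)), 26) = Mul(Add(-4, Pow(Add(-5, 7), -1)), 26) = Mul(Add(-4, Pow(2, -1)), 26) = Mul(Add(-4, Rational(1, 2)), 26) = Mul(Rational(-7, 2), 26) = -91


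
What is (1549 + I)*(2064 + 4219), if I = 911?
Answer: 15456180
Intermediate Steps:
(1549 + I)*(2064 + 4219) = (1549 + 911)*(2064 + 4219) = 2460*6283 = 15456180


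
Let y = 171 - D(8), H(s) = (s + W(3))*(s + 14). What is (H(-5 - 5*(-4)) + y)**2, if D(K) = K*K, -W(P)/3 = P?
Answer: 78961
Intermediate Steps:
W(P) = -3*P
D(K) = K**2
H(s) = (-9 + s)*(14 + s) (H(s) = (s - 3*3)*(s + 14) = (s - 9)*(14 + s) = (-9 + s)*(14 + s))
y = 107 (y = 171 - 1*8**2 = 171 - 1*64 = 171 - 64 = 107)
(H(-5 - 5*(-4)) + y)**2 = ((-126 + (-5 - 5*(-4))**2 + 5*(-5 - 5*(-4))) + 107)**2 = ((-126 + (-5 + 20)**2 + 5*(-5 + 20)) + 107)**2 = ((-126 + 15**2 + 5*15) + 107)**2 = ((-126 + 225 + 75) + 107)**2 = (174 + 107)**2 = 281**2 = 78961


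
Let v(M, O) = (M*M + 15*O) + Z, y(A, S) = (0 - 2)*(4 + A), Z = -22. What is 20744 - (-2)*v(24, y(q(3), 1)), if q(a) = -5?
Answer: 21912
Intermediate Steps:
y(A, S) = -8 - 2*A (y(A, S) = -2*(4 + A) = -8 - 2*A)
v(M, O) = -22 + M² + 15*O (v(M, O) = (M*M + 15*O) - 22 = (M² + 15*O) - 22 = -22 + M² + 15*O)
20744 - (-2)*v(24, y(q(3), 1)) = 20744 - (-2)*(-22 + 24² + 15*(-8 - 2*(-5))) = 20744 - (-2)*(-22 + 576 + 15*(-8 + 10)) = 20744 - (-2)*(-22 + 576 + 15*2) = 20744 - (-2)*(-22 + 576 + 30) = 20744 - (-2)*584 = 20744 - 1*(-1168) = 20744 + 1168 = 21912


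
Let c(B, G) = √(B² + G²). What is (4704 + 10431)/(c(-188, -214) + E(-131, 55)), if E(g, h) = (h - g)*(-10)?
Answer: -1407555/168923 - 3027*√20285/337846 ≈ -9.6086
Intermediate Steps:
E(g, h) = -10*h + 10*g
(4704 + 10431)/(c(-188, -214) + E(-131, 55)) = (4704 + 10431)/(√((-188)² + (-214)²) + (-10*55 + 10*(-131))) = 15135/(√(35344 + 45796) + (-550 - 1310)) = 15135/(√81140 - 1860) = 15135/(2*√20285 - 1860) = 15135/(-1860 + 2*√20285)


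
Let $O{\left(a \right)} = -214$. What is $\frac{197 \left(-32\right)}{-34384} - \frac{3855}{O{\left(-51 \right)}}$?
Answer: $\frac{8368711}{459886} \approx 18.197$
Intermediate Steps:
$\frac{197 \left(-32\right)}{-34384} - \frac{3855}{O{\left(-51 \right)}} = \frac{197 \left(-32\right)}{-34384} - \frac{3855}{-214} = \left(-6304\right) \left(- \frac{1}{34384}\right) - - \frac{3855}{214} = \frac{394}{2149} + \frac{3855}{214} = \frac{8368711}{459886}$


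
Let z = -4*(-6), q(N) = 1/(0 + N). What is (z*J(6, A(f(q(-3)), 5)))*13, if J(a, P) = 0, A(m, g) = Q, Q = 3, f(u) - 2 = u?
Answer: 0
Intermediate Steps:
q(N) = 1/N
f(u) = 2 + u
A(m, g) = 3
z = 24
(z*J(6, A(f(q(-3)), 5)))*13 = (24*0)*13 = 0*13 = 0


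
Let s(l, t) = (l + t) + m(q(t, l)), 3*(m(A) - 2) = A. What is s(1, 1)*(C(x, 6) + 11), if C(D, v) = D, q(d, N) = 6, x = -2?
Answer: 54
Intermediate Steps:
m(A) = 2 + A/3
s(l, t) = 4 + l + t (s(l, t) = (l + t) + (2 + (⅓)*6) = (l + t) + (2 + 2) = (l + t) + 4 = 4 + l + t)
s(1, 1)*(C(x, 6) + 11) = (4 + 1 + 1)*(-2 + 11) = 6*9 = 54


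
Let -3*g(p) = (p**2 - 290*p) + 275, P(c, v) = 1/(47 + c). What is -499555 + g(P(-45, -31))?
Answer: -5995181/12 ≈ -4.9960e+5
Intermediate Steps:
g(p) = -275/3 - p**2/3 + 290*p/3 (g(p) = -((p**2 - 290*p) + 275)/3 = -(275 + p**2 - 290*p)/3 = -275/3 - p**2/3 + 290*p/3)
-499555 + g(P(-45, -31)) = -499555 + (-275/3 - 1/(3*(47 - 45)**2) + 290/(3*(47 - 45))) = -499555 + (-275/3 - (1/2)**2/3 + (290/3)/2) = -499555 + (-275/3 - (1/2)**2/3 + (290/3)*(1/2)) = -499555 + (-275/3 - 1/3*1/4 + 145/3) = -499555 + (-275/3 - 1/12 + 145/3) = -499555 - 521/12 = -5995181/12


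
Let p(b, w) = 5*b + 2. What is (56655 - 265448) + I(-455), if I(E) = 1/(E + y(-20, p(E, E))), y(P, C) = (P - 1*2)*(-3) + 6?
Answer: -79967720/383 ≈ -2.0879e+5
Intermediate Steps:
p(b, w) = 2 + 5*b
y(P, C) = 12 - 3*P (y(P, C) = (P - 2)*(-3) + 6 = (-2 + P)*(-3) + 6 = (6 - 3*P) + 6 = 12 - 3*P)
I(E) = 1/(72 + E) (I(E) = 1/(E + (12 - 3*(-20))) = 1/(E + (12 + 60)) = 1/(E + 72) = 1/(72 + E))
(56655 - 265448) + I(-455) = (56655 - 265448) + 1/(72 - 455) = -208793 + 1/(-383) = -208793 - 1/383 = -79967720/383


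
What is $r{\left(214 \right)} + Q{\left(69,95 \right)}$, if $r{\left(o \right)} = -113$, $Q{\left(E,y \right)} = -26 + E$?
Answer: $-70$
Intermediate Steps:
$r{\left(214 \right)} + Q{\left(69,95 \right)} = -113 + \left(-26 + 69\right) = -113 + 43 = -70$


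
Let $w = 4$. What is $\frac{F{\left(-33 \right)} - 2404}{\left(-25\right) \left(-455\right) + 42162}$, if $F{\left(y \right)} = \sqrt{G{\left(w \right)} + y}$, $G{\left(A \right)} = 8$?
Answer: $- \frac{2404}{53537} + \frac{5 i}{53537} \approx -0.044904 + 9.3393 \cdot 10^{-5} i$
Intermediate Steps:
$F{\left(y \right)} = \sqrt{8 + y}$
$\frac{F{\left(-33 \right)} - 2404}{\left(-25\right) \left(-455\right) + 42162} = \frac{\sqrt{8 - 33} - 2404}{\left(-25\right) \left(-455\right) + 42162} = \frac{\sqrt{-25} - 2404}{11375 + 42162} = \frac{5 i - 2404}{53537} = \left(-2404 + 5 i\right) \frac{1}{53537} = - \frac{2404}{53537} + \frac{5 i}{53537}$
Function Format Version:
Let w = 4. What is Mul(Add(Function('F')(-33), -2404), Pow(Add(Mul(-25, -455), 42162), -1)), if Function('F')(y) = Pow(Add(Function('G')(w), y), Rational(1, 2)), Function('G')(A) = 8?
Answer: Add(Rational(-2404, 53537), Mul(Rational(5, 53537), I)) ≈ Add(-0.044904, Mul(9.3393e-5, I))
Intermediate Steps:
Function('F')(y) = Pow(Add(8, y), Rational(1, 2))
Mul(Add(Function('F')(-33), -2404), Pow(Add(Mul(-25, -455), 42162), -1)) = Mul(Add(Pow(Add(8, -33), Rational(1, 2)), -2404), Pow(Add(Mul(-25, -455), 42162), -1)) = Mul(Add(Pow(-25, Rational(1, 2)), -2404), Pow(Add(11375, 42162), -1)) = Mul(Add(Mul(5, I), -2404), Pow(53537, -1)) = Mul(Add(-2404, Mul(5, I)), Rational(1, 53537)) = Add(Rational(-2404, 53537), Mul(Rational(5, 53537), I))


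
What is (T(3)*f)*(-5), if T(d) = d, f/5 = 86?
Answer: -6450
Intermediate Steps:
f = 430 (f = 5*86 = 430)
(T(3)*f)*(-5) = (3*430)*(-5) = 1290*(-5) = -6450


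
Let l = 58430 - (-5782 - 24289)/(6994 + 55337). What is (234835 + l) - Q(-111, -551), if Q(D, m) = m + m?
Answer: 18348219548/62331 ≈ 2.9437e+5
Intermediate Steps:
Q(D, m) = 2*m
l = 3642030401/62331 (l = 58430 - (-30071)/62331 = 58430 - 1*(-30071/62331) = 58430 + 30071/62331 = 3642030401/62331 ≈ 58431.)
(234835 + l) - Q(-111, -551) = (234835 + 3642030401/62331) - 2*(-551) = 18279530786/62331 - 1*(-1102) = 18279530786/62331 + 1102 = 18348219548/62331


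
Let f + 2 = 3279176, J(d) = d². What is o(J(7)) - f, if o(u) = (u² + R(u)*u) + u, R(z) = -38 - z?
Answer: -3280987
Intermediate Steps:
f = 3279174 (f = -2 + 3279176 = 3279174)
o(u) = u + u² + u*(-38 - u) (o(u) = (u² + (-38 - u)*u) + u = (u² + u*(-38 - u)) + u = u + u² + u*(-38 - u))
o(J(7)) - f = -37*7² - 1*3279174 = -37*49 - 3279174 = -1813 - 3279174 = -3280987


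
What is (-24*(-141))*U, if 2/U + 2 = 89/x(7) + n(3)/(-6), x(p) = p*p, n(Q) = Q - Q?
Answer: -36848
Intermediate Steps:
n(Q) = 0
x(p) = p²
U = -98/9 (U = 2/(-2 + (89/(7²) + 0/(-6))) = 2/(-2 + (89/49 + 0*(-⅙))) = 2/(-2 + (89*(1/49) + 0)) = 2/(-2 + (89/49 + 0)) = 2/(-2 + 89/49) = 2/(-9/49) = 2*(-49/9) = -98/9 ≈ -10.889)
(-24*(-141))*U = -24*(-141)*(-98/9) = 3384*(-98/9) = -36848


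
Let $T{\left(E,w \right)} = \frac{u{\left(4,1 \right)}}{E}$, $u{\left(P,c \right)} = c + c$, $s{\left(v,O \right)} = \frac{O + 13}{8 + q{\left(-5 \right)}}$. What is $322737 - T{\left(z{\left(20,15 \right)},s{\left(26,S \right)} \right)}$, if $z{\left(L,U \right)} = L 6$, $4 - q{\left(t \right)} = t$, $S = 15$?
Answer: $\frac{19364219}{60} \approx 3.2274 \cdot 10^{5}$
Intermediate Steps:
$q{\left(t \right)} = 4 - t$
$s{\left(v,O \right)} = \frac{13}{17} + \frac{O}{17}$ ($s{\left(v,O \right)} = \frac{O + 13}{8 + \left(4 - -5\right)} = \frac{13 + O}{8 + \left(4 + 5\right)} = \frac{13 + O}{8 + 9} = \frac{13 + O}{17} = \left(13 + O\right) \frac{1}{17} = \frac{13}{17} + \frac{O}{17}$)
$z{\left(L,U \right)} = 6 L$
$u{\left(P,c \right)} = 2 c$
$T{\left(E,w \right)} = \frac{2}{E}$ ($T{\left(E,w \right)} = \frac{2 \cdot 1}{E} = \frac{2}{E}$)
$322737 - T{\left(z{\left(20,15 \right)},s{\left(26,S \right)} \right)} = 322737 - \frac{2}{6 \cdot 20} = 322737 - \frac{2}{120} = 322737 - 2 \cdot \frac{1}{120} = 322737 - \frac{1}{60} = \frac{19364219}{60}$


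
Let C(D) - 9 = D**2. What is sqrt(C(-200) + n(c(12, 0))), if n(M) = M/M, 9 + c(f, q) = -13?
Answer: sqrt(40010) ≈ 200.02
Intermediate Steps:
C(D) = 9 + D**2
c(f, q) = -22 (c(f, q) = -9 - 13 = -22)
n(M) = 1
sqrt(C(-200) + n(c(12, 0))) = sqrt((9 + (-200)**2) + 1) = sqrt((9 + 40000) + 1) = sqrt(40009 + 1) = sqrt(40010)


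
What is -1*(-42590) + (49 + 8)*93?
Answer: 47891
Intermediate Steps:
-1*(-42590) + (49 + 8)*93 = 42590 + 57*93 = 42590 + 5301 = 47891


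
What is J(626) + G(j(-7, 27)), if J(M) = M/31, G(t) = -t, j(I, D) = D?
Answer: -211/31 ≈ -6.8064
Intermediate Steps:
J(M) = M/31 (J(M) = M*(1/31) = M/31)
J(626) + G(j(-7, 27)) = (1/31)*626 - 1*27 = 626/31 - 27 = -211/31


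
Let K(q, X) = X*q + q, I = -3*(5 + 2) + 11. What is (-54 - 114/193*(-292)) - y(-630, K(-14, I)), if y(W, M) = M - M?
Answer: 22866/193 ≈ 118.48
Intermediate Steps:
I = -10 (I = -3*7 + 11 = -21 + 11 = -10)
K(q, X) = q + X*q
y(W, M) = 0
(-54 - 114/193*(-292)) - y(-630, K(-14, I)) = (-54 - 114/193*(-292)) - 1*0 = (-54 - 114*1/193*(-292)) + 0 = (-54 - 114/193*(-292)) + 0 = (-54 + 33288/193) + 0 = 22866/193 + 0 = 22866/193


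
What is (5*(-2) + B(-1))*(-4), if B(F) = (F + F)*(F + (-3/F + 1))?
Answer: 64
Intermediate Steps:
B(F) = 2*F*(1 + F - 3/F) (B(F) = (2*F)*(F + (1 - 3/F)) = (2*F)*(1 + F - 3/F) = 2*F*(1 + F - 3/F))
(5*(-2) + B(-1))*(-4) = (5*(-2) + (-6 + 2*(-1) + 2*(-1)**2))*(-4) = (-10 + (-6 - 2 + 2*1))*(-4) = (-10 + (-6 - 2 + 2))*(-4) = (-10 - 6)*(-4) = -16*(-4) = 64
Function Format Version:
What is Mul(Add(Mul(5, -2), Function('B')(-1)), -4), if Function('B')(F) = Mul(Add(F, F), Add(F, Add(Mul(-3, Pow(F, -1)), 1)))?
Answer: 64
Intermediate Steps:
Function('B')(F) = Mul(2, F, Add(1, F, Mul(-3, Pow(F, -1)))) (Function('B')(F) = Mul(Mul(2, F), Add(F, Add(1, Mul(-3, Pow(F, -1))))) = Mul(Mul(2, F), Add(1, F, Mul(-3, Pow(F, -1)))) = Mul(2, F, Add(1, F, Mul(-3, Pow(F, -1)))))
Mul(Add(Mul(5, -2), Function('B')(-1)), -4) = Mul(Add(Mul(5, -2), Add(-6, Mul(2, -1), Mul(2, Pow(-1, 2)))), -4) = Mul(Add(-10, Add(-6, -2, Mul(2, 1))), -4) = Mul(Add(-10, Add(-6, -2, 2)), -4) = Mul(Add(-10, -6), -4) = Mul(-16, -4) = 64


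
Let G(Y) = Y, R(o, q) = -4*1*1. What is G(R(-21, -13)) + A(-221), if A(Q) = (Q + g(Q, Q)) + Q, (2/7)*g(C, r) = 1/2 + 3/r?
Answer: -392759/884 ≈ -444.30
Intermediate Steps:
R(o, q) = -4 (R(o, q) = -4*1 = -4)
g(C, r) = 7/4 + 21/(2*r) (g(C, r) = 7*(1/2 + 3/r)/2 = 7*(1*(½) + 3/r)/2 = 7*(½ + 3/r)/2 = 7/4 + 21/(2*r))
A(Q) = 2*Q + 7*(6 + Q)/(4*Q) (A(Q) = (Q + 7*(6 + Q)/(4*Q)) + Q = 2*Q + 7*(6 + Q)/(4*Q))
G(R(-21, -13)) + A(-221) = -4 + (7/4 + 2*(-221) + (21/2)/(-221)) = -4 + (7/4 - 442 + (21/2)*(-1/221)) = -4 + (7/4 - 442 - 21/442) = -4 - 389223/884 = -392759/884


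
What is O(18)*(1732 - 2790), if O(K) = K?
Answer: -19044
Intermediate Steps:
O(18)*(1732 - 2790) = 18*(1732 - 2790) = 18*(-1058) = -19044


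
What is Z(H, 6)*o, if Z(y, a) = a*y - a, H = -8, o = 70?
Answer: -3780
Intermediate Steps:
Z(y, a) = -a + a*y
Z(H, 6)*o = (6*(-1 - 8))*70 = (6*(-9))*70 = -54*70 = -3780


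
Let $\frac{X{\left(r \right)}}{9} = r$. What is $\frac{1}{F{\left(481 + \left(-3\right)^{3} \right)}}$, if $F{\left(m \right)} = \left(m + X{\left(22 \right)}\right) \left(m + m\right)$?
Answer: $\frac{1}{592016} \approx 1.6891 \cdot 10^{-6}$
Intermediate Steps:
$X{\left(r \right)} = 9 r$
$F{\left(m \right)} = 2 m \left(198 + m\right)$ ($F{\left(m \right)} = \left(m + 9 \cdot 22\right) \left(m + m\right) = \left(m + 198\right) 2 m = \left(198 + m\right) 2 m = 2 m \left(198 + m\right)$)
$\frac{1}{F{\left(481 + \left(-3\right)^{3} \right)}} = \frac{1}{2 \left(481 + \left(-3\right)^{3}\right) \left(198 + \left(481 + \left(-3\right)^{3}\right)\right)} = \frac{1}{2 \left(481 - 27\right) \left(198 + \left(481 - 27\right)\right)} = \frac{1}{2 \cdot 454 \left(198 + 454\right)} = \frac{1}{2 \cdot 454 \cdot 652} = \frac{1}{592016}$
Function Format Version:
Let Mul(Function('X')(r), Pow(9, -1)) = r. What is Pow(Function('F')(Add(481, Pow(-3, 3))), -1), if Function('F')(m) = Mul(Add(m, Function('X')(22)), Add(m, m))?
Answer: Rational(1, 592016) ≈ 1.6891e-6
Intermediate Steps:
Function('X')(r) = Mul(9, r)
Function('F')(m) = Mul(2, m, Add(198, m)) (Function('F')(m) = Mul(Add(m, Mul(9, 22)), Add(m, m)) = Mul(Add(m, 198), Mul(2, m)) = Mul(Add(198, m), Mul(2, m)) = Mul(2, m, Add(198, m)))
Pow(Function('F')(Add(481, Pow(-3, 3))), -1) = Pow(Mul(2, Add(481, Pow(-3, 3)), Add(198, Add(481, Pow(-3, 3)))), -1) = Pow(Mul(2, Add(481, -27), Add(198, Add(481, -27))), -1) = Pow(Mul(2, 454, Add(198, 454)), -1) = Pow(Mul(2, 454, 652), -1) = Pow(592016, -1) = Rational(1, 592016)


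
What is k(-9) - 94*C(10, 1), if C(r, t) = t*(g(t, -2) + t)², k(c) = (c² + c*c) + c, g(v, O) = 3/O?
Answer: 259/2 ≈ 129.50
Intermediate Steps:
k(c) = c + 2*c² (k(c) = (c² + c²) + c = 2*c² + c = c + 2*c²)
C(r, t) = t*(-3/2 + t)² (C(r, t) = t*(3/(-2) + t)² = t*(3*(-½) + t)² = t*(-3/2 + t)²)
k(-9) - 94*C(10, 1) = -9*(1 + 2*(-9)) - 47*(-3 + 2*1)²/2 = -9*(1 - 18) - 47*(-3 + 2)²/2 = -9*(-17) - 47*(-1)²/2 = 153 - 47/2 = 259/2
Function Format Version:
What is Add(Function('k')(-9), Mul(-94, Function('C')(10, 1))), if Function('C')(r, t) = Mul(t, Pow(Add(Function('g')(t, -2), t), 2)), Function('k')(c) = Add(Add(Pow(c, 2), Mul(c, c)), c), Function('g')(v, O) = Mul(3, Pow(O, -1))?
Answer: Rational(259, 2) ≈ 129.50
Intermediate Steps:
Function('k')(c) = Add(c, Mul(2, Pow(c, 2))) (Function('k')(c) = Add(Add(Pow(c, 2), Pow(c, 2)), c) = Add(Mul(2, Pow(c, 2)), c) = Add(c, Mul(2, Pow(c, 2))))
Function('C')(r, t) = Mul(t, Pow(Add(Rational(-3, 2), t), 2)) (Function('C')(r, t) = Mul(t, Pow(Add(Mul(3, Pow(-2, -1)), t), 2)) = Mul(t, Pow(Add(Mul(3, Rational(-1, 2)), t), 2)) = Mul(t, Pow(Add(Rational(-3, 2), t), 2)))
Add(Function('k')(-9), Mul(-94, Function('C')(10, 1))) = Add(Mul(-9, Add(1, Mul(2, -9))), Mul(-94, Mul(Rational(1, 4), 1, Pow(Add(-3, Mul(2, 1)), 2)))) = Add(Mul(-9, Add(1, -18)), Mul(-94, Mul(Rational(1, 4), 1, Pow(Add(-3, 2), 2)))) = Add(Mul(-9, -17), Mul(-94, Mul(Rational(1, 4), 1, Pow(-1, 2)))) = Add(153, Mul(-94, Mul(Rational(1, 4), 1, 1))) = Add(153, Mul(-94, Rational(1, 4))) = Add(153, Rational(-47, 2)) = Rational(259, 2)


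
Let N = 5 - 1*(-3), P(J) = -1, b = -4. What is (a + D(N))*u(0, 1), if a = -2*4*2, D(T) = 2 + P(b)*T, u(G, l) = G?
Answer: 0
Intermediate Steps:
N = 8 (N = 5 + 3 = 8)
D(T) = 2 - T
a = -16 (a = -8*2 = -16)
(a + D(N))*u(0, 1) = (-16 + (2 - 1*8))*0 = (-16 + (2 - 8))*0 = (-16 - 6)*0 = -22*0 = 0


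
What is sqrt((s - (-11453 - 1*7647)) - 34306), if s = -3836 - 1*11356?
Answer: I*sqrt(30398) ≈ 174.35*I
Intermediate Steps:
s = -15192 (s = -3836 - 11356 = -15192)
sqrt((s - (-11453 - 1*7647)) - 34306) = sqrt((-15192 - (-11453 - 1*7647)) - 34306) = sqrt((-15192 - (-11453 - 7647)) - 34306) = sqrt((-15192 - 1*(-19100)) - 34306) = sqrt((-15192 + 19100) - 34306) = sqrt(3908 - 34306) = sqrt(-30398) = I*sqrt(30398)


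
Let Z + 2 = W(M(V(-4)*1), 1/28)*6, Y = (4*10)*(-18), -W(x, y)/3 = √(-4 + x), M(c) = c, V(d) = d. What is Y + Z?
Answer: -722 - 36*I*√2 ≈ -722.0 - 50.912*I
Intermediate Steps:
W(x, y) = -3*√(-4 + x)
Y = -720 (Y = 40*(-18) = -720)
Z = -2 - 36*I*√2 (Z = -2 - 3*√(-4 - 4*1)*6 = -2 - 3*√(-4 - 4)*6 = -2 - 6*I*√2*6 = -2 - 36*I*√2 ≈ -2.0 - 50.912*I)
Y + Z = -720 + (-2 - 36*I*√2) = -722 - 36*I*√2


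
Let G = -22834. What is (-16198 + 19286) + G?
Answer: -19746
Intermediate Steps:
(-16198 + 19286) + G = (-16198 + 19286) - 22834 = 3088 - 22834 = -19746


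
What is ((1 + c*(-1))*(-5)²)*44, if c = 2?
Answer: -1100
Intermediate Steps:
((1 + c*(-1))*(-5)²)*44 = ((1 + 2*(-1))*(-5)²)*44 = ((1 - 2)*25)*44 = -1*25*44 = -25*44 = -1100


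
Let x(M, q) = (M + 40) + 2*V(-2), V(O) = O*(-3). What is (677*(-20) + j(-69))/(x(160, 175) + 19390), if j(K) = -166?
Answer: -623/891 ≈ -0.69921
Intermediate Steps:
V(O) = -3*O
x(M, q) = 52 + M (x(M, q) = (M + 40) + 2*(-3*(-2)) = (40 + M) + 2*6 = (40 + M) + 12 = 52 + M)
(677*(-20) + j(-69))/(x(160, 175) + 19390) = (677*(-20) - 166)/((52 + 160) + 19390) = (-13540 - 166)/(212 + 19390) = -13706/19602 = -13706*1/19602 = -623/891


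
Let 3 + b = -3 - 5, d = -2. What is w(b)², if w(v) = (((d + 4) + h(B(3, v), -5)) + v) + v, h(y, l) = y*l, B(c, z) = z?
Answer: 1225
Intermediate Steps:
h(y, l) = l*y
b = -11 (b = -3 + (-3 - 5) = -3 - 8 = -11)
w(v) = 2 - 3*v (w(v) = (((-2 + 4) - 5*v) + v) + v = ((2 - 5*v) + v) + v = (2 - 4*v) + v = 2 - 3*v)
w(b)² = (2 - 3*(-11))² = (2 + 33)² = 35² = 1225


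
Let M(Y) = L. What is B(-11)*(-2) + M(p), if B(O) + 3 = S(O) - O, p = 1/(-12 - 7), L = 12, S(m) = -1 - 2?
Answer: 2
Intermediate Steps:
S(m) = -3
p = -1/19 (p = 1/(-19) = -1/19 ≈ -0.052632)
M(Y) = 12
B(O) = -6 - O (B(O) = -3 + (-3 - O) = -6 - O)
B(-11)*(-2) + M(p) = (-6 - 1*(-11))*(-2) + 12 = (-6 + 11)*(-2) + 12 = 5*(-2) + 12 = -10 + 12 = 2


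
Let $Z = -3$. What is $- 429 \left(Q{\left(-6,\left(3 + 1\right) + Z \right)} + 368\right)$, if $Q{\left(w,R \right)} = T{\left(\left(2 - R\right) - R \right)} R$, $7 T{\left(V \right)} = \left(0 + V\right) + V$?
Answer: $-157872$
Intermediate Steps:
$T{\left(V \right)} = \frac{2 V}{7}$ ($T{\left(V \right)} = \frac{\left(0 + V\right) + V}{7} = \frac{V + V}{7} = \frac{2 V}{7}$)
$Q{\left(w,R \right)} = R \left(\frac{4}{7} - \frac{4 R}{7}\right)$ ($Q{\left(w,R \right)} = \frac{2 \left(\left(2 - R\right) - R\right)}{7} R = \frac{2 \left(2 - 2 R\right)}{7} R = \left(\frac{4}{7} - \frac{4 R}{7}\right) R = R \left(\frac{4}{7} - \frac{4 R}{7}\right)$)
$- 429 \left(Q{\left(-6,\left(3 + 1\right) + Z \right)} + 368\right) = - 429 \left(\frac{4 \left(\left(3 + 1\right) - 3\right) \left(1 - \left(\left(3 + 1\right) - 3\right)\right)}{7} + 368\right) = - 429 \left(\frac{4 \left(4 - 3\right) \left(1 - \left(4 - 3\right)\right)}{7} + 368\right) = - 429 \left(\frac{4}{7} \cdot 1 \left(1 - 1\right) + 368\right) = - 429 \left(\frac{4}{7} \cdot 1 \cdot 0 + 368\right) = - 429 \left(0 + 368\right) = \left(-429\right) 368 = -157872$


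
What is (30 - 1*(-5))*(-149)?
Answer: -5215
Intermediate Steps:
(30 - 1*(-5))*(-149) = (30 + 5)*(-149) = 35*(-149) = -5215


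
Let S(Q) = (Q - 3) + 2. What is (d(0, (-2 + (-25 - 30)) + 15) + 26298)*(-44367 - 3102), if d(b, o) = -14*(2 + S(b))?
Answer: -1247675196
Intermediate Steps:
S(Q) = -1 + Q (S(Q) = (-3 + Q) + 2 = -1 + Q)
d(b, o) = -14 - 14*b (d(b, o) = -14*(2 + (-1 + b)) = -14*(1 + b) = -14 - 14*b)
(d(0, (-2 + (-25 - 30)) + 15) + 26298)*(-44367 - 3102) = ((-14 - 14*0) + 26298)*(-44367 - 3102) = ((-14 + 0) + 26298)*(-47469) = (-14 + 26298)*(-47469) = 26284*(-47469) = -1247675196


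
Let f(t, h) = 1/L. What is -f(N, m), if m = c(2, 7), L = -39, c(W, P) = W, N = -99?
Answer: 1/39 ≈ 0.025641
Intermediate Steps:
m = 2
f(t, h) = -1/39 (f(t, h) = 1/(-39) = -1/39)
-f(N, m) = -1*(-1/39) = 1/39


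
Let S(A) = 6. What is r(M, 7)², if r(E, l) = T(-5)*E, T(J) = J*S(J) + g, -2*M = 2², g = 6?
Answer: 2304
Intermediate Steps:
M = -2 (M = -½*2² = -½*4 = -2)
T(J) = 6 + 6*J (T(J) = J*6 + 6 = 6*J + 6 = 6 + 6*J)
r(E, l) = -24*E (r(E, l) = (6 + 6*(-5))*E = (6 - 30)*E = -24*E)
r(M, 7)² = (-24*(-2))² = 48² = 2304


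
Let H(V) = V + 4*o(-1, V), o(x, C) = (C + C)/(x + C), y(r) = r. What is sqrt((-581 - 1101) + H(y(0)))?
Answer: 29*I*sqrt(2) ≈ 41.012*I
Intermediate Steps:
o(x, C) = 2*C/(C + x) (o(x, C) = (2*C)/(C + x) = 2*C/(C + x))
H(V) = V + 8*V/(-1 + V) (H(V) = V + 4*(2*V/(V - 1)) = V + 4*(2*V/(-1 + V)) = V + 8*V/(-1 + V))
sqrt((-581 - 1101) + H(y(0))) = sqrt((-581 - 1101) + 0*(7 + 0)/(-1 + 0)) = sqrt(-1682 + 0*7/(-1)) = sqrt(-1682 + 0*(-1)*7) = sqrt(-1682 + 0) = sqrt(-1682) = 29*I*sqrt(2)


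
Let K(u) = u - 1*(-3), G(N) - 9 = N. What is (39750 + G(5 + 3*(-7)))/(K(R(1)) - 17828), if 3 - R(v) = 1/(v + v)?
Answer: -79486/35645 ≈ -2.2299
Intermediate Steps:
G(N) = 9 + N
R(v) = 3 - 1/(2*v) (R(v) = 3 - 1/(v + v) = 3 - 1/(2*v))
K(u) = 3 + u (K(u) = u + 3 = 3 + u)
(39750 + G(5 + 3*(-7)))/(K(R(1)) - 17828) = (39750 + (9 + (5 + 3*(-7))))/((3 + (3 - 1/2/1)) - 17828) = (39750 + (9 + (5 - 21)))/((3 + (3 - 1/2*1)) - 17828) = (39750 + (9 - 16))/((3 + (3 - 1/2)) - 17828) = (39750 - 7)/((3 + 5/2) - 17828) = 39743/(11/2 - 17828) = 39743/(-35645/2) = 39743*(-2/35645) = -79486/35645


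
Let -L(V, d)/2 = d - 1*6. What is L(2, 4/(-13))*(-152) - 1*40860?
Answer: -556108/13 ≈ -42778.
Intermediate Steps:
L(V, d) = 12 - 2*d (L(V, d) = -2*(d - 1*6) = -2*(d - 6) = -2*(-6 + d) = 12 - 2*d)
L(2, 4/(-13))*(-152) - 1*40860 = (12 - 8/(-13))*(-152) - 1*40860 = (12 - 8*(-1)/13)*(-152) - 40860 = (12 - 2*(-4/13))*(-152) - 40860 = (12 + 8/13)*(-152) - 40860 = (164/13)*(-152) - 40860 = -24928/13 - 40860 = -556108/13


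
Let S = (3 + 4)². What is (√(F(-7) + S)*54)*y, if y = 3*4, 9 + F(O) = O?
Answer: 648*√33 ≈ 3722.5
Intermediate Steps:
F(O) = -9 + O
S = 49 (S = 7² = 49)
y = 12
(√(F(-7) + S)*54)*y = (√((-9 - 7) + 49)*54)*12 = (√(-16 + 49)*54)*12 = (√33*54)*12 = (54*√33)*12 = 648*√33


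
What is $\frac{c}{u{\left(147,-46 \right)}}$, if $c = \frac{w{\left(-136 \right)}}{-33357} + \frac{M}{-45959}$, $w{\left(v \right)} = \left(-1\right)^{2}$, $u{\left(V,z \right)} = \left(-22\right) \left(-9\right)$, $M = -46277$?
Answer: $\frac{771807965}{151772381937} \approx 0.0050853$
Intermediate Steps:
$u{\left(V,z \right)} = 198$
$w{\left(v \right)} = 1$
$c = \frac{1543615930}{1533054363}$ ($c = 1 \frac{1}{-33357} - \frac{46277}{-45959} = 1 \left(- \frac{1}{33357}\right) - - \frac{46277}{45959} = - \frac{1}{33357} + \frac{46277}{45959} = \frac{1543615930}{1533054363} \approx 1.0069$)
$\frac{c}{u{\left(147,-46 \right)}} = \frac{1543615930}{1533054363 \cdot 198} = \frac{1543615930}{1533054363} \cdot \frac{1}{198} = \frac{771807965}{151772381937}$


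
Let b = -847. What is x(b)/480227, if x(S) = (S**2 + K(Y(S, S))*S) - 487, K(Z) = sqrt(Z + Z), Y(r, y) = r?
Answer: 716922/480227 - 847*I*sqrt(14)/43657 ≈ 1.4929 - 0.072593*I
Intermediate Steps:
K(Z) = sqrt(2)*sqrt(Z) (K(Z) = sqrt(2*Z) = sqrt(2)*sqrt(Z))
x(S) = -487 + S**2 + sqrt(2)*S**(3/2) (x(S) = (S**2 + (sqrt(2)*sqrt(S))*S) - 487 = (S**2 + sqrt(2)*S**(3/2)) - 487 = -487 + S**2 + sqrt(2)*S**(3/2))
x(b)/480227 = (-487 + (-847)**2 + sqrt(2)*(-847)**(3/2))/480227 = (-487 + 717409 + sqrt(2)*(-9317*I*sqrt(7)))*(1/480227) = (-487 + 717409 - 9317*I*sqrt(14))*(1/480227) = (716922 - 9317*I*sqrt(14))*(1/480227) = 716922/480227 - 847*I*sqrt(14)/43657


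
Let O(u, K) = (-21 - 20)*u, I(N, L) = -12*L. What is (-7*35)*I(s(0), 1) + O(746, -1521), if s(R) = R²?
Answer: -27646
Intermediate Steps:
O(u, K) = -41*u
(-7*35)*I(s(0), 1) + O(746, -1521) = (-7*35)*(-12*1) - 41*746 = -245*(-12) - 30586 = 2940 - 30586 = -27646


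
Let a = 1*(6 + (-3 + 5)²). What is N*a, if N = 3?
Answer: 30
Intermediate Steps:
a = 10 (a = 1*(6 + 2²) = 1*(6 + 4) = 1*10 = 10)
N*a = 3*10 = 30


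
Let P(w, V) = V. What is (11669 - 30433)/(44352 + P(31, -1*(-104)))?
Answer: -4691/11114 ≈ -0.42208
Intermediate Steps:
(11669 - 30433)/(44352 + P(31, -1*(-104))) = (11669 - 30433)/(44352 - 1*(-104)) = -18764/(44352 + 104) = -18764/44456 = -18764*1/44456 = -4691/11114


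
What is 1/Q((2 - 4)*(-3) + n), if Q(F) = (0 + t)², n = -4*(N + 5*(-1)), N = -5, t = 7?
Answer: 1/49 ≈ 0.020408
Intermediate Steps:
n = 40 (n = -4*(-5 + 5*(-1)) = -4*(-5 - 5) = -4*(-10) = 40)
Q(F) = 49 (Q(F) = (0 + 7)² = 7² = 49)
1/Q((2 - 4)*(-3) + n) = 1/49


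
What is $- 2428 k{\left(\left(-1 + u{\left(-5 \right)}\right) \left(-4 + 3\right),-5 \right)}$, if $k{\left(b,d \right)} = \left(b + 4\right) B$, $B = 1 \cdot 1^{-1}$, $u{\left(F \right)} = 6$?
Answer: $2428$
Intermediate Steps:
$B = 1$ ($B = 1 \cdot 1 = 1$)
$k{\left(b,d \right)} = 4 + b$ ($k{\left(b,d \right)} = \left(b + 4\right) 1 = \left(4 + b\right) 1 = 4 + b$)
$- 2428 k{\left(\left(-1 + u{\left(-5 \right)}\right) \left(-4 + 3\right),-5 \right)} = - 2428 \left(4 + \left(-1 + 6\right) \left(-4 + 3\right)\right) = - 2428 \left(4 + 5 \left(-1\right)\right) = - 2428 \left(4 - 5\right) = \left(-2428\right) \left(-1\right) = 2428$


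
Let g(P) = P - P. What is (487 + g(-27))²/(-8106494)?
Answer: -237169/8106494 ≈ -0.029257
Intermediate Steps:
g(P) = 0
(487 + g(-27))²/(-8106494) = (487 + 0)²/(-8106494) = 487²*(-1/8106494) = 237169*(-1/8106494) = -237169/8106494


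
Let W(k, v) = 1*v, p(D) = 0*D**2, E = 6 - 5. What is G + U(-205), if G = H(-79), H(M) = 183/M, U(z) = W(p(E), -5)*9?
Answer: -3738/79 ≈ -47.316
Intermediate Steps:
E = 1
p(D) = 0
W(k, v) = v
U(z) = -45 (U(z) = -5*9 = -45)
G = -183/79 (G = 183/(-79) = 183*(-1/79) = -183/79 ≈ -2.3165)
G + U(-205) = -183/79 - 45 = -3738/79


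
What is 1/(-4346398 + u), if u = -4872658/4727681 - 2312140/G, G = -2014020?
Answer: -68011743483/295606097869383647 ≈ -2.3008e-7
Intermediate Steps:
u = 7981640587/68011743483 (u = -4872658/4727681 - 2312140/(-2014020) = -4872658*1/4727681 - 2312140*(-1/2014020) = -696094/675383 + 115607/100701 = 7981640587/68011743483 ≈ 0.11736)
1/(-4346398 + u) = 1/(-4346398 + 7981640587/68011743483) = 1/(-295606097869383647/68011743483) = -68011743483/295606097869383647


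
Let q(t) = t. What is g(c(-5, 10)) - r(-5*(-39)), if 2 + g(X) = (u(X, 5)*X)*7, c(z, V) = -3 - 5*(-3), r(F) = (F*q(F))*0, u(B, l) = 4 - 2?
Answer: 166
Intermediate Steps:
u(B, l) = 2
r(F) = 0 (r(F) = (F*F)*0 = F²*0 = 0)
c(z, V) = 12 (c(z, V) = -3 + 15 = 12)
g(X) = -2 + 14*X (g(X) = -2 + (2*X)*7 = -2 + 14*X)
g(c(-5, 10)) - r(-5*(-39)) = (-2 + 14*12) - 1*0 = (-2 + 168) + 0 = 166 + 0 = 166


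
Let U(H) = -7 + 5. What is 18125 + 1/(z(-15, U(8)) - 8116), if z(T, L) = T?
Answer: 147374374/8131 ≈ 18125.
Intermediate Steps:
U(H) = -2
18125 + 1/(z(-15, U(8)) - 8116) = 18125 + 1/(-15 - 8116) = 18125 + 1/(-8131) = 18125 - 1/8131 = 147374374/8131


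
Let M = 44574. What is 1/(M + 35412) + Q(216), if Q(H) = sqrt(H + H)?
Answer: 1/79986 + 12*sqrt(3) ≈ 20.785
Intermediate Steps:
Q(H) = sqrt(2)*sqrt(H) (Q(H) = sqrt(2*H) = sqrt(2)*sqrt(H))
1/(M + 35412) + Q(216) = 1/(44574 + 35412) + sqrt(2)*sqrt(216) = 1/79986 + sqrt(2)*(6*sqrt(6)) = 1/79986 + 12*sqrt(3)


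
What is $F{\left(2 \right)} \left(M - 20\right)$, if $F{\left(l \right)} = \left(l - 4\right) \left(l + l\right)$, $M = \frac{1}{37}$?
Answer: $\frac{5912}{37} \approx 159.78$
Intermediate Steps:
$M = \frac{1}{37} \approx 0.027027$
$F{\left(l \right)} = 2 l \left(-4 + l\right)$ ($F{\left(l \right)} = \left(-4 + l\right) 2 l = 2 l \left(-4 + l\right)$)
$F{\left(2 \right)} \left(M - 20\right) = 2 \cdot 2 \left(-4 + 2\right) \left(\frac{1}{37} - 20\right) = 2 \cdot 2 \left(-2\right) \left(- \frac{739}{37}\right) = \left(-8\right) \left(- \frac{739}{37}\right) = \frac{5912}{37}$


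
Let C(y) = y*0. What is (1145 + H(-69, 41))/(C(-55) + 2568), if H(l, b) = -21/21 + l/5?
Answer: 5651/12840 ≈ 0.44011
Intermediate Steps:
H(l, b) = -1 + l/5 (H(l, b) = -21*1/21 + l*(1/5) = -1 + l/5)
C(y) = 0
(1145 + H(-69, 41))/(C(-55) + 2568) = (1145 + (-1 + (1/5)*(-69)))/(0 + 2568) = (1145 + (-1 - 69/5))/2568 = (1145 - 74/5)*(1/2568) = (5651/5)*(1/2568) = 5651/12840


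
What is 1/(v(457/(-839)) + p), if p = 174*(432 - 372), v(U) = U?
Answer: 839/8758703 ≈ 9.5790e-5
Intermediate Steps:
p = 10440 (p = 174*60 = 10440)
1/(v(457/(-839)) + p) = 1/(457/(-839) + 10440) = 1/(457*(-1/839) + 10440) = 1/(-457/839 + 10440) = 1/(8758703/839) = 839/8758703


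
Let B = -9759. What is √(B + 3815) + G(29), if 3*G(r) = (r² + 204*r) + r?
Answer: 2262 + 2*I*√1486 ≈ 2262.0 + 77.097*I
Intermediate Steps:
G(r) = r²/3 + 205*r/3 (G(r) = ((r² + 204*r) + r)/3 = (r² + 205*r)/3 = r²/3 + 205*r/3)
√(B + 3815) + G(29) = √(-9759 + 3815) + (⅓)*29*(205 + 29) = √(-5944) + (⅓)*29*234 = 2*I*√1486 + 2262 = 2262 + 2*I*√1486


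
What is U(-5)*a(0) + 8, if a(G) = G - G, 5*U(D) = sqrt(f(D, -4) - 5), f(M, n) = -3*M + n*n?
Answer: 8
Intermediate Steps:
f(M, n) = n**2 - 3*M (f(M, n) = -3*M + n**2 = n**2 - 3*M)
U(D) = sqrt(11 - 3*D)/5 (U(D) = sqrt(((-4)**2 - 3*D) - 5)/5 = sqrt((16 - 3*D) - 5)/5 = sqrt(11 - 3*D)/5)
a(G) = 0
U(-5)*a(0) + 8 = (sqrt(11 - 3*(-5))/5)*0 + 8 = (sqrt(11 + 15)/5)*0 + 8 = (sqrt(26)/5)*0 + 8 = 0 + 8 = 8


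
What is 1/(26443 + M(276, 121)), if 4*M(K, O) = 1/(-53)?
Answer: 212/5605915 ≈ 3.7817e-5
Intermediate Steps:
M(K, O) = -1/212 (M(K, O) = (1/4)/(-53) = (1/4)*(-1/53) = -1/212)
1/(26443 + M(276, 121)) = 1/(26443 - 1/212) = 1/(5605915/212) = 212/5605915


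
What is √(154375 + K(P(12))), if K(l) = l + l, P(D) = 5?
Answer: √154385 ≈ 392.92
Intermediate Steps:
K(l) = 2*l
√(154375 + K(P(12))) = √(154375 + 2*5) = √(154375 + 10) = √154385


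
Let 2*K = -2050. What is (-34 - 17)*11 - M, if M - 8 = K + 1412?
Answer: -956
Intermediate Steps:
K = -1025 (K = (1/2)*(-2050) = -1025)
M = 395 (M = 8 + (-1025 + 1412) = 8 + 387 = 395)
(-34 - 17)*11 - M = (-34 - 17)*11 - 1*395 = -51*11 - 395 = -561 - 395 = -956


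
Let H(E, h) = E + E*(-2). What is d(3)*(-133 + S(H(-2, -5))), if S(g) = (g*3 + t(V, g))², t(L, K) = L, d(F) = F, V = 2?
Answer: -207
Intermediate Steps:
H(E, h) = -E (H(E, h) = E - 2*E = -E)
S(g) = (2 + 3*g)² (S(g) = (g*3 + 2)² = (3*g + 2)² = (2 + 3*g)²)
d(3)*(-133 + S(H(-2, -5))) = 3*(-133 + (2 + 3*(-1*(-2)))²) = 3*(-133 + (2 + 3*2)²) = 3*(-133 + (2 + 6)²) = 3*(-133 + 8²) = 3*(-133 + 64) = 3*(-69) = -207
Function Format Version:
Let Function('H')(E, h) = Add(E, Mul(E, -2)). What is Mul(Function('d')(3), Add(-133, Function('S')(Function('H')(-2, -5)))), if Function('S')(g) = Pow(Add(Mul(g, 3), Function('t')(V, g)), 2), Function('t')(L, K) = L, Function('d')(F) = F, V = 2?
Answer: -207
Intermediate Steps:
Function('H')(E, h) = Mul(-1, E) (Function('H')(E, h) = Add(E, Mul(-2, E)) = Mul(-1, E))
Function('S')(g) = Pow(Add(2, Mul(3, g)), 2) (Function('S')(g) = Pow(Add(Mul(g, 3), 2), 2) = Pow(Add(Mul(3, g), 2), 2) = Pow(Add(2, Mul(3, g)), 2))
Mul(Function('d')(3), Add(-133, Function('S')(Function('H')(-2, -5)))) = Mul(3, Add(-133, Pow(Add(2, Mul(3, Mul(-1, -2))), 2))) = Mul(3, Add(-133, Pow(Add(2, Mul(3, 2)), 2))) = Mul(3, Add(-133, Pow(Add(2, 6), 2))) = Mul(3, Add(-133, Pow(8, 2))) = Mul(3, Add(-133, 64)) = Mul(3, -69) = -207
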